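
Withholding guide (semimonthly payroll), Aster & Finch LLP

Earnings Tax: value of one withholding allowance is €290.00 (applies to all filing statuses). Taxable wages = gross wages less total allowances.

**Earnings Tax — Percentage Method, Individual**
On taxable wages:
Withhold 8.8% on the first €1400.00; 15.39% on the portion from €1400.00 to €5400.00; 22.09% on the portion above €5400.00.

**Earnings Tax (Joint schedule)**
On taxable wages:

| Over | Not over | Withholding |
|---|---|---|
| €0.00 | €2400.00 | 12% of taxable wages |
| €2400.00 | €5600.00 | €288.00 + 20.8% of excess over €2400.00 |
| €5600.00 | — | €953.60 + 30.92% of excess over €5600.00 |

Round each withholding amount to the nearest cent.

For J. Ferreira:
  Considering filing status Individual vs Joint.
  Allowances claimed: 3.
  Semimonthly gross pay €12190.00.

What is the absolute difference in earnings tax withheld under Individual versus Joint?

€675.69

Earnings Tax (Individual): taxable = €12190.00 − 3×€290.00 = €11320.00
  €738.80 + 22.09% × (€11320.00 − €5400.00) = €738.80 + 22.09% × €5920.00 = €2046.53
Earnings Tax (Joint): taxable = €12190.00 − 3×€290.00 = €11320.00
  €953.60 + 30.92% × (€11320.00 − €5600.00) = €953.60 + 30.92% × €5720.00 = €2722.22
Difference: |€2046.53 − €2722.22| = €675.69 (higher under Joint)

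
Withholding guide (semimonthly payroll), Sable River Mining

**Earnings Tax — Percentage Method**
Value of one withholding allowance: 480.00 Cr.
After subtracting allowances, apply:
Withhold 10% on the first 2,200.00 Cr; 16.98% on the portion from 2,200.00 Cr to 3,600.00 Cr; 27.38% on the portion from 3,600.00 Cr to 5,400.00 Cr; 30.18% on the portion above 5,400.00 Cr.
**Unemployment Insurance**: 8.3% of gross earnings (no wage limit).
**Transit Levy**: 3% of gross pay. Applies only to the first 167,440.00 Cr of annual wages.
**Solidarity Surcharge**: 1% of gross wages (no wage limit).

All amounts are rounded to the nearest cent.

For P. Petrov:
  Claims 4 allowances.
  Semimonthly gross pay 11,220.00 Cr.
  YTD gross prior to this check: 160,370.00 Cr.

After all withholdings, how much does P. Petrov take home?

7,836.86 Cr

Earnings Tax: taxable = 11,220.00 Cr − 4×480.00 Cr = 9,300.00 Cr
  950.56 Cr + 30.18% × (9,300.00 Cr − 5,400.00 Cr) = 950.56 Cr + 30.18% × 3,900.00 Cr = 2,127.58 Cr
Unemployment Insurance: 8.3% × 11,220.00 Cr = 931.26 Cr
Transit Levy: cap 167,440.00 Cr − YTD 160,370.00 Cr = 7,070.00 Cr subject; 3% × 7,070.00 Cr = 212.10 Cr
Solidarity Surcharge: 1% × 11,220.00 Cr = 112.20 Cr
Total withheld: 2,127.58 Cr + 931.26 Cr + 212.10 Cr + 112.20 Cr = 3,383.14 Cr
Net pay: 11,220.00 Cr − 3,383.14 Cr = 7,836.86 Cr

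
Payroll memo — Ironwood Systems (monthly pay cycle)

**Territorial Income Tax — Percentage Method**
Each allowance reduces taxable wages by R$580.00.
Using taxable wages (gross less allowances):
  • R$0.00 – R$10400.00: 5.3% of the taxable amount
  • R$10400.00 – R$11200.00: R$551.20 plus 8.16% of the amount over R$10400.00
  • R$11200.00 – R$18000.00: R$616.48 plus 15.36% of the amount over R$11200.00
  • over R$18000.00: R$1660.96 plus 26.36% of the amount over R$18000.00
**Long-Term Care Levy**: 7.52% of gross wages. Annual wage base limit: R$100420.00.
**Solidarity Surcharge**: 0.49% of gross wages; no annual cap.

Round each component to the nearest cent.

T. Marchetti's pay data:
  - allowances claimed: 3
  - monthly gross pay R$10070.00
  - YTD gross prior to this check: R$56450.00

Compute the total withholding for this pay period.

R$1248.09

Territorial Income Tax: taxable = R$10070.00 − 3×R$580.00 = R$8330.00
  5.3% × R$8330.00 = R$441.49
Long-Term Care Levy: 7.52% × R$10070.00 = R$757.26
Solidarity Surcharge: 0.49% × R$10070.00 = R$49.34
Total: R$441.49 + R$757.26 + R$49.34 = R$1248.09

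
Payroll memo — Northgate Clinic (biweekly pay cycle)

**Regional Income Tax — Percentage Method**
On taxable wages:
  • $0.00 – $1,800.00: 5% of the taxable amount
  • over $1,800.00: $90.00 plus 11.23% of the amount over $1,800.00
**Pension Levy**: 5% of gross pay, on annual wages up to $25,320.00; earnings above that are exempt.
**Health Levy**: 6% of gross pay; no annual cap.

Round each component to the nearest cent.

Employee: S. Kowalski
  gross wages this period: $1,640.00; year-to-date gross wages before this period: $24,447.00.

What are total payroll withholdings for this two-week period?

$224.05

Regional Income Tax: taxable = $1,640.00
  5% × $1,640.00 = $82.00
Pension Levy: cap $25,320.00 − YTD $24,447.00 = $873.00 subject; 5% × $873.00 = $43.65
Health Levy: 6% × $1,640.00 = $98.40
Total: $82.00 + $43.65 + $98.40 = $224.05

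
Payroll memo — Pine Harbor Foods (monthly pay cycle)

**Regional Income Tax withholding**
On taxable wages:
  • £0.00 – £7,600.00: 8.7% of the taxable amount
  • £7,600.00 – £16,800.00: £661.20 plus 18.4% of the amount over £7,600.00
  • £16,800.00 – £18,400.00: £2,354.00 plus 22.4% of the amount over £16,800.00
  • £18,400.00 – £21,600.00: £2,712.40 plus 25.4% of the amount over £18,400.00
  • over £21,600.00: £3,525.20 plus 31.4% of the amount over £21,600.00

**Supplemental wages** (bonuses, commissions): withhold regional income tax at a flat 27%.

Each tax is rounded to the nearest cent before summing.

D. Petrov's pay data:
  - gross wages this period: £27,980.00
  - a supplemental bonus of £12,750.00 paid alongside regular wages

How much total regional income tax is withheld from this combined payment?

Regional Income Tax: taxable = £27,980.00
  £3,525.20 + 31.4% × (£27,980.00 − £21,600.00) = £3,525.20 + 31.4% × £6,380.00 = £5,528.52
Supplemental (27% flat on bonus): 27% × £12,750.00 = £3,442.50
Total regional income tax: £5,528.52 + £3,442.50 = £8,971.02

£8,971.02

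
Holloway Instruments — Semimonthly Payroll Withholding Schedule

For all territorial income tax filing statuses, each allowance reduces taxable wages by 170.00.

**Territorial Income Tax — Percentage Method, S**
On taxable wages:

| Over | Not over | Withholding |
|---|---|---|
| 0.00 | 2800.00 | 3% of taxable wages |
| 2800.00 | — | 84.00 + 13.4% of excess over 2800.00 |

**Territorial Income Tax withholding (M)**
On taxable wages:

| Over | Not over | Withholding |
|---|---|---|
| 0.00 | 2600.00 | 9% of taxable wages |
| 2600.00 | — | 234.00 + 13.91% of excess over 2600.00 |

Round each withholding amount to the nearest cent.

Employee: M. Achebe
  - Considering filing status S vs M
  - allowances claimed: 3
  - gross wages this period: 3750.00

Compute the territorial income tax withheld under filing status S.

Territorial Income Tax (S): taxable = 3750.00 − 3×170.00 = 3240.00
  84.00 + 13.4% × (3240.00 − 2800.00) = 84.00 + 13.4% × 440.00 = 142.96

142.96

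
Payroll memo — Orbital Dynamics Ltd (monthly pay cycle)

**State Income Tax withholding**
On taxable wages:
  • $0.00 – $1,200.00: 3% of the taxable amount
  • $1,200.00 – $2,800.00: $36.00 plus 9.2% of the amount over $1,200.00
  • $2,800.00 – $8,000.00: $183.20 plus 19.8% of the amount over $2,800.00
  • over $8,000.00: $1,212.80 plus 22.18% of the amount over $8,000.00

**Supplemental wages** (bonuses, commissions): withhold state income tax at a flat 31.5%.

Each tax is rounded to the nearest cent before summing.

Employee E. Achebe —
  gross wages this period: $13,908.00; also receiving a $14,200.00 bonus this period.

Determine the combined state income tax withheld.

State Income Tax: taxable = $13,908.00
  $1,212.80 + 22.18% × ($13,908.00 − $8,000.00) = $1,212.80 + 22.18% × $5,908.00 = $2,523.19
Supplemental (31.5% flat on bonus): 31.5% × $14,200.00 = $4,473.00
Total state income tax: $2,523.19 + $4,473.00 = $6,996.19

$6,996.19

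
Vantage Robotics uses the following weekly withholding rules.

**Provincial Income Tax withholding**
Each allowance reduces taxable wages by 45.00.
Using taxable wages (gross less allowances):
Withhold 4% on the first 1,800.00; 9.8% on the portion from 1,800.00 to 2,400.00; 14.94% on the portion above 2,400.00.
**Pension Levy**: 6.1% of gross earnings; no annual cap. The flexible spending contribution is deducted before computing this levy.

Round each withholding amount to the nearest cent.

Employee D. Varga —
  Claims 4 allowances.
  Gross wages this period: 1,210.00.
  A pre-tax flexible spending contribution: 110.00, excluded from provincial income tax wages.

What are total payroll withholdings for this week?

103.90

Provincial Income Tax: taxable = 1,210.00 − 110.00 − 4×45.00 = 920.00
  4% × 920.00 = 36.80
Pension Levy: 6.1% × 1,100.00 = 67.10
Total: 36.80 + 67.10 = 103.90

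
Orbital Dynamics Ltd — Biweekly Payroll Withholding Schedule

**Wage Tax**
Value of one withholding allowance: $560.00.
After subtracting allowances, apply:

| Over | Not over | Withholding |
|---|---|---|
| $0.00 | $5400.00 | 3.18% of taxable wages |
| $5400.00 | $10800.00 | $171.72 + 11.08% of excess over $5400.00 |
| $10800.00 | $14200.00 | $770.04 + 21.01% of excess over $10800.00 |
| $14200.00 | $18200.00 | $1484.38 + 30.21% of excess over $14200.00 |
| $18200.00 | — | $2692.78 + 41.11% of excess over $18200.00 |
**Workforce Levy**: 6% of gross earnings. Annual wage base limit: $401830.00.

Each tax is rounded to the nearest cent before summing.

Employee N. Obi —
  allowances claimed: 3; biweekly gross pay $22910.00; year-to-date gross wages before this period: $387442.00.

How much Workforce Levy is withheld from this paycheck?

$863.28

Workforce Levy: cap $401830.00 − YTD $387442.00 = $14388.00 subject; 6% × $14388.00 = $863.28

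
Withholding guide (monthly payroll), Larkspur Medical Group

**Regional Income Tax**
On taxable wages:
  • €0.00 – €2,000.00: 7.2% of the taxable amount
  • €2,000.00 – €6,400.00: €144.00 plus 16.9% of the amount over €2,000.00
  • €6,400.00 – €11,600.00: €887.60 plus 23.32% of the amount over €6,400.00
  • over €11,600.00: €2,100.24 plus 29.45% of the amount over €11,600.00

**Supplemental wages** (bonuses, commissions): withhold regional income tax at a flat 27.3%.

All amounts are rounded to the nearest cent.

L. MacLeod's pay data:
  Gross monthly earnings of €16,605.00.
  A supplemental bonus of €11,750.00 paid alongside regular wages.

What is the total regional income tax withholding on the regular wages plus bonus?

€6,781.96

Regional Income Tax: taxable = €16,605.00
  €2,100.24 + 29.45% × (€16,605.00 − €11,600.00) = €2,100.24 + 29.45% × €5,005.00 = €3,574.21
Supplemental (27.3% flat on bonus): 27.3% × €11,750.00 = €3,207.75
Total regional income tax: €3,574.21 + €3,207.75 = €6,781.96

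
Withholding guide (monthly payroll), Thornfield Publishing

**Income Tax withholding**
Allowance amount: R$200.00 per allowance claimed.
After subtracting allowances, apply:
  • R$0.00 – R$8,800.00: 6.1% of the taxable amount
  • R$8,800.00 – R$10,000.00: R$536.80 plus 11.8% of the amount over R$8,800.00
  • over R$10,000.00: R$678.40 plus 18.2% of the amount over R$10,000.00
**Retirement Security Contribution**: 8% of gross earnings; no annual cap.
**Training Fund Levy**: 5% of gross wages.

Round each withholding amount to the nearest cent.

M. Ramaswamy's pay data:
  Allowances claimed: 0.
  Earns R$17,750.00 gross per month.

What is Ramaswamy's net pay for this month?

Income Tax: taxable = R$17,750.00
  R$678.40 + 18.2% × (R$17,750.00 − R$10,000.00) = R$678.40 + 18.2% × R$7,750.00 = R$2,088.90
Retirement Security Contribution: 8% × R$17,750.00 = R$1,420.00
Training Fund Levy: 5% × R$17,750.00 = R$887.50
Total withheld: R$2,088.90 + R$1,420.00 + R$887.50 = R$4,396.40
Net pay: R$17,750.00 − R$4,396.40 = R$13,353.60

R$13,353.60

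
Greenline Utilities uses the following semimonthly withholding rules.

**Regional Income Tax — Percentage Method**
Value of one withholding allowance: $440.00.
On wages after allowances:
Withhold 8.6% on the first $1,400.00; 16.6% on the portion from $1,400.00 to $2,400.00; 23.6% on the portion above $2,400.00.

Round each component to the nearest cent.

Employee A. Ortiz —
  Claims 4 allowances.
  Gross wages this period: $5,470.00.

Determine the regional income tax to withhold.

Regional Income Tax: taxable = $5,470.00 − 4×$440.00 = $3,710.00
  $286.40 + 23.6% × ($3,710.00 − $2,400.00) = $286.40 + 23.6% × $1,310.00 = $595.56

$595.56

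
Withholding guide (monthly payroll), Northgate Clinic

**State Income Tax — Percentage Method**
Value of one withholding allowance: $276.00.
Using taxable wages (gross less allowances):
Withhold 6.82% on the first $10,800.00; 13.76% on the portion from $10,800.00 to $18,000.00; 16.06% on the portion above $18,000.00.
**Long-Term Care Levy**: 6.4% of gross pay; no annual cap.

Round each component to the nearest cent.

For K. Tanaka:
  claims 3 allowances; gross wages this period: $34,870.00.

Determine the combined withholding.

$6,535.31

State Income Tax: taxable = $34,870.00 − 3×$276.00 = $34,042.00
  $1,727.28 + 16.06% × ($34,042.00 − $18,000.00) = $1,727.28 + 16.06% × $16,042.00 = $4,303.63
Long-Term Care Levy: 6.4% × $34,870.00 = $2,231.68
Total: $4,303.63 + $2,231.68 = $6,535.31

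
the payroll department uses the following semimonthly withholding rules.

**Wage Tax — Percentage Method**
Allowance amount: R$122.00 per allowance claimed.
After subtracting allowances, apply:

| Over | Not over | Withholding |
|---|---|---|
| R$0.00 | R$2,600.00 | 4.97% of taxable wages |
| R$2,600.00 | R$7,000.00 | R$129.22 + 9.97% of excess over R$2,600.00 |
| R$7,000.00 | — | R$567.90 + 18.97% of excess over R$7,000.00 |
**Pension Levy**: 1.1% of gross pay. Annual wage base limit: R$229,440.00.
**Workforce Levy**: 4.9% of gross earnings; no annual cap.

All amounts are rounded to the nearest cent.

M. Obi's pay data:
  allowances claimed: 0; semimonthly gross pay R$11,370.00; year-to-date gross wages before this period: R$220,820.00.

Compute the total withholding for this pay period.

R$2,048.84

Wage Tax: taxable = R$11,370.00
  R$567.90 + 18.97% × (R$11,370.00 − R$7,000.00) = R$567.90 + 18.97% × R$4,370.00 = R$1,396.89
Pension Levy: cap R$229,440.00 − YTD R$220,820.00 = R$8,620.00 subject; 1.1% × R$8,620.00 = R$94.82
Workforce Levy: 4.9% × R$11,370.00 = R$557.13
Total: R$1,396.89 + R$94.82 + R$557.13 = R$2,048.84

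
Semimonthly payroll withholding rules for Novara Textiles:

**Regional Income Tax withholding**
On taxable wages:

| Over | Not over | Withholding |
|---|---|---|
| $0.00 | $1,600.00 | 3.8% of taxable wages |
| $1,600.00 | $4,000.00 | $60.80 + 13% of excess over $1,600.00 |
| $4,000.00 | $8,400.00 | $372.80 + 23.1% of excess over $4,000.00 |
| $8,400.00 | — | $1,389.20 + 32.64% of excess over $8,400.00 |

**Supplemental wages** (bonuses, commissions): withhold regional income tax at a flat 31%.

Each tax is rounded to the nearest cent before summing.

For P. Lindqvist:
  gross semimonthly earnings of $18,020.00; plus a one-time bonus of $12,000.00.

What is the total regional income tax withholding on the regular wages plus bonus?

$8,249.17

Regional Income Tax: taxable = $18,020.00
  $1,389.20 + 32.64% × ($18,020.00 − $8,400.00) = $1,389.20 + 32.64% × $9,620.00 = $4,529.17
Supplemental (31% flat on bonus): 31% × $12,000.00 = $3,720.00
Total regional income tax: $4,529.17 + $3,720.00 = $8,249.17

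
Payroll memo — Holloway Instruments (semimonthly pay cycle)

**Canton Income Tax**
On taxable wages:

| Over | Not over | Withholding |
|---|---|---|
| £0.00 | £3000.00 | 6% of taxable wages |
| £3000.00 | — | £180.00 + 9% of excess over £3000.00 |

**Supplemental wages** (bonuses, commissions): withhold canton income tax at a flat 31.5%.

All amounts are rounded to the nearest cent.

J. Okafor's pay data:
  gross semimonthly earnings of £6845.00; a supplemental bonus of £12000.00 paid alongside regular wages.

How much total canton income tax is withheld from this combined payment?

£4306.05

Canton Income Tax: taxable = £6845.00
  £180.00 + 9% × (£6845.00 − £3000.00) = £180.00 + 9% × £3845.00 = £526.05
Supplemental (31.5% flat on bonus): 31.5% × £12000.00 = £3780.00
Total canton income tax: £526.05 + £3780.00 = £4306.05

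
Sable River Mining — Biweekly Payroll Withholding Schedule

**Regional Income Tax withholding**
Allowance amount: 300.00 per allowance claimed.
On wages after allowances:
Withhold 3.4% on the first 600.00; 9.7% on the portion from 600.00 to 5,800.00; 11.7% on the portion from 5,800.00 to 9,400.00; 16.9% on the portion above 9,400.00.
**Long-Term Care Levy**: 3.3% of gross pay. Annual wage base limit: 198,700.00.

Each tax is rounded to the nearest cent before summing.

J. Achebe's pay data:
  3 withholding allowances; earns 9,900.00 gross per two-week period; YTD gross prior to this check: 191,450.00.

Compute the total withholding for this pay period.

Regional Income Tax: taxable = 9,900.00 − 3×300.00 = 9,000.00
  524.80 + 11.7% × (9,000.00 − 5,800.00) = 524.80 + 11.7% × 3,200.00 = 899.20
Long-Term Care Levy: cap 198,700.00 − YTD 191,450.00 = 7,250.00 subject; 3.3% × 7,250.00 = 239.25
Total: 899.20 + 239.25 = 1,138.45

1,138.45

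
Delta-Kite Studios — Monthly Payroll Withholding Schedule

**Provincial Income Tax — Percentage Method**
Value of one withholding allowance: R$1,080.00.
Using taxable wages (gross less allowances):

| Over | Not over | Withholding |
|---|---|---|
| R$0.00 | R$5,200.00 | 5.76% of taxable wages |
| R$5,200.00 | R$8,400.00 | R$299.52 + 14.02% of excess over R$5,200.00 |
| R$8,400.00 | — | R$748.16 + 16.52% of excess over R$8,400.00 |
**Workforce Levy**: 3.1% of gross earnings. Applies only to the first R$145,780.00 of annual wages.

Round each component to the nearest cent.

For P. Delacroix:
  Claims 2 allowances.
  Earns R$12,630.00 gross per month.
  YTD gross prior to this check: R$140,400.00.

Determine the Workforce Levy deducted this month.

Workforce Levy: cap R$145,780.00 − YTD R$140,400.00 = R$5,380.00 subject; 3.1% × R$5,380.00 = R$166.78

R$166.78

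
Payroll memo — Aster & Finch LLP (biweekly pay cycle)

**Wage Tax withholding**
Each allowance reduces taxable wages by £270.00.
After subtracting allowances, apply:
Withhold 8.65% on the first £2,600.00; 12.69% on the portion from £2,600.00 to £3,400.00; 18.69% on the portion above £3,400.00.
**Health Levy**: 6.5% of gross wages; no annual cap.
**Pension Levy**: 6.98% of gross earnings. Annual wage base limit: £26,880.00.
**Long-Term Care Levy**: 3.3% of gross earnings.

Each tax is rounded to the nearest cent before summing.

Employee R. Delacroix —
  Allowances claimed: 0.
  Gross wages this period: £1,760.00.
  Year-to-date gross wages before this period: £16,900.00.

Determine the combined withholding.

Wage Tax: taxable = £1,760.00
  8.65% × £1,760.00 = £152.24
Health Levy: 6.5% × £1,760.00 = £114.40
Pension Levy: 6.98% × £1,760.00 = £122.85
Long-Term Care Levy: 3.3% × £1,760.00 = £58.08
Total: £152.24 + £114.40 + £122.85 + £58.08 = £447.57

£447.57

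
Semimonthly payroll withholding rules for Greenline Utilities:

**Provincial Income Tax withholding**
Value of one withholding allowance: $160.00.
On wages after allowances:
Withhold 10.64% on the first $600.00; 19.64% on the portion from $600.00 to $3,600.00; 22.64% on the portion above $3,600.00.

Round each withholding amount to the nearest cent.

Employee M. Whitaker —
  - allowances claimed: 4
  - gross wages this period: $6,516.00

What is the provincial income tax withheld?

$1,168.33

Provincial Income Tax: taxable = $6,516.00 − 4×$160.00 = $5,876.00
  $653.04 + 22.64% × ($5,876.00 − $3,600.00) = $653.04 + 22.64% × $2,276.00 = $1,168.33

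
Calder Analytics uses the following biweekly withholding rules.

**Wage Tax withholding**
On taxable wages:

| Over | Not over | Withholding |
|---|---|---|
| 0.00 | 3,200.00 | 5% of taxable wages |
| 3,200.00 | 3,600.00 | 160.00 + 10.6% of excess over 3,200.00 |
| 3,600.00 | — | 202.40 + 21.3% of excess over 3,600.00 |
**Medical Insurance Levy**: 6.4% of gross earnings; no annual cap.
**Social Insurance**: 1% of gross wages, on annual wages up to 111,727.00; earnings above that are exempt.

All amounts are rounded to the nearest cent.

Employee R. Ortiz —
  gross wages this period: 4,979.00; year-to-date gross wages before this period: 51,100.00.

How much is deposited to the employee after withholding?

4,114.42

Wage Tax: taxable = 4,979.00
  202.40 + 21.3% × (4,979.00 − 3,600.00) = 202.40 + 21.3% × 1,379.00 = 496.13
Medical Insurance Levy: 6.4% × 4,979.00 = 318.66
Social Insurance: 1% × 4,979.00 = 49.79
Total withheld: 496.13 + 318.66 + 49.79 = 864.58
Net pay: 4,979.00 − 864.58 = 4,114.42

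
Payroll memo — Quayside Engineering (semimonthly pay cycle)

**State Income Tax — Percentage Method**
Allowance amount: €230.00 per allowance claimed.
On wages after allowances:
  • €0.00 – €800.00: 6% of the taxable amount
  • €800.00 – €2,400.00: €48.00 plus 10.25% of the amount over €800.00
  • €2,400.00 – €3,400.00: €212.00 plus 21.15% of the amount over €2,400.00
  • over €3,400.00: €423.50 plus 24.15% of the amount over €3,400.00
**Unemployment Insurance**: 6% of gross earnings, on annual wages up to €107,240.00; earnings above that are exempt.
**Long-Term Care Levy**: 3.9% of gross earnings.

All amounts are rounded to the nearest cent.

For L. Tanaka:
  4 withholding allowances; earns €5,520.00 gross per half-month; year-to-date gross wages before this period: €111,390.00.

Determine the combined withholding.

State Income Tax: taxable = €5,520.00 − 4×€230.00 = €4,600.00
  €423.50 + 24.15% × (€4,600.00 − €3,400.00) = €423.50 + 24.15% × €1,200.00 = €713.30
Unemployment Insurance: YTD €111,390.00 ≥ cap €107,240.00 → €0.00
Long-Term Care Levy: 3.9% × €5,520.00 = €215.28
Total: €713.30 + €0.00 + €215.28 = €928.58

€928.58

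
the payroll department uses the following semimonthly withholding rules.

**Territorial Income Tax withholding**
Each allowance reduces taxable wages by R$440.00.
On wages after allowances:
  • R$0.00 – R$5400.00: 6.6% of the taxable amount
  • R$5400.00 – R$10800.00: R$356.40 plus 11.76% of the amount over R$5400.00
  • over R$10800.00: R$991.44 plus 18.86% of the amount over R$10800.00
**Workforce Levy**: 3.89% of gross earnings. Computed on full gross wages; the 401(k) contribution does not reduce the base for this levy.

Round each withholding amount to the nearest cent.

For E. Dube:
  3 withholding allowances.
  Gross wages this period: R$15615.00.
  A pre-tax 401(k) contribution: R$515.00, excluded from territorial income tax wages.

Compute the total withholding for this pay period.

R$2160.89

Territorial Income Tax: taxable = R$15615.00 − R$515.00 − 3×R$440.00 = R$13780.00
  R$991.44 + 18.86% × (R$13780.00 − R$10800.00) = R$991.44 + 18.86% × R$2980.00 = R$1553.47
Workforce Levy: 3.89% × R$15615.00 = R$607.42
Total: R$1553.47 + R$607.42 = R$2160.89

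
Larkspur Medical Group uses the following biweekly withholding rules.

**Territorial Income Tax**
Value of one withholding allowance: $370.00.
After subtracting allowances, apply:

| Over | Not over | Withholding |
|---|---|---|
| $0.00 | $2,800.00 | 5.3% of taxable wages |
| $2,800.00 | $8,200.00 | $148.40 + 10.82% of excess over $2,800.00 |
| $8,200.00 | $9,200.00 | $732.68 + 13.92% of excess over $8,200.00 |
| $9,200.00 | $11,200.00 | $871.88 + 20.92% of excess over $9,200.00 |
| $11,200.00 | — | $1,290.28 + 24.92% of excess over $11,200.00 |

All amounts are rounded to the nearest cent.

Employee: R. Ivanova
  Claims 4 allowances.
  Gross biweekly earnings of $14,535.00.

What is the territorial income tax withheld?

$1,752.55

Territorial Income Tax: taxable = $14,535.00 − 4×$370.00 = $13,055.00
  $1,290.28 + 24.92% × ($13,055.00 − $11,200.00) = $1,290.28 + 24.92% × $1,855.00 = $1,752.55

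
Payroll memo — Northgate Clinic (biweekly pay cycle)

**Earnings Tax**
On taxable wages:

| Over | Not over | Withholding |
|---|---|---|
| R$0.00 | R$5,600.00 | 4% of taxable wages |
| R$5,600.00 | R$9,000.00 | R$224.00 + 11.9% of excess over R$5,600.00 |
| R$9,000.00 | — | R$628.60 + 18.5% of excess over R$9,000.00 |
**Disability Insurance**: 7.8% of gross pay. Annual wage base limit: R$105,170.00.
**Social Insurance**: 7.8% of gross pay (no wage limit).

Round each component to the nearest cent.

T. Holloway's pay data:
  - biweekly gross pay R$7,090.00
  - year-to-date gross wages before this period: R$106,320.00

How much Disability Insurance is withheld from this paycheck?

R$0.00

Disability Insurance: YTD R$106,320.00 ≥ cap R$105,170.00 → R$0.00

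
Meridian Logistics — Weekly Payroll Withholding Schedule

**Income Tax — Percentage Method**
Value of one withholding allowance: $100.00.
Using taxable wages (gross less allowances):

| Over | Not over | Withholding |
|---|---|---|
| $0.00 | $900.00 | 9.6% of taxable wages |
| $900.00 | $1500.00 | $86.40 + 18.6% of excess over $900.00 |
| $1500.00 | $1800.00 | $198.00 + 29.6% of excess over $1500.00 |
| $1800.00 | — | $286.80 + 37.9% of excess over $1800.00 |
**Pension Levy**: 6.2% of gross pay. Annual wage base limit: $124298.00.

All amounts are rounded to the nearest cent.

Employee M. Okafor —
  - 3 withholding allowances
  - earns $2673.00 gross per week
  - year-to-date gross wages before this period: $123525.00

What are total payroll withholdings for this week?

Income Tax: taxable = $2673.00 − 3×$100.00 = $2373.00
  $286.80 + 37.9% × ($2373.00 − $1800.00) = $286.80 + 37.9% × $573.00 = $503.97
Pension Levy: cap $124298.00 − YTD $123525.00 = $773.00 subject; 6.2% × $773.00 = $47.93
Total: $503.97 + $47.93 = $551.90

$551.90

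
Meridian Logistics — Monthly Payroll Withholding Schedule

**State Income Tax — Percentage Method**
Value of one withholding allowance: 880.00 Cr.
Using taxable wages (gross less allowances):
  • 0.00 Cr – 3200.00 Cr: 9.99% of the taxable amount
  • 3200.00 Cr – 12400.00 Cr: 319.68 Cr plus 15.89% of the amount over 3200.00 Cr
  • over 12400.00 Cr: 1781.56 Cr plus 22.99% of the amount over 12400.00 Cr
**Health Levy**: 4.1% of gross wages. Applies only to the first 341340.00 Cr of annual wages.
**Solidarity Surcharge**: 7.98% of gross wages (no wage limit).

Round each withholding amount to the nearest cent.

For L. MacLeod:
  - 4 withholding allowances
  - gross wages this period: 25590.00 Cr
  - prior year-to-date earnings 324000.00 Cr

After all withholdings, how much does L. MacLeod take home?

State Income Tax: taxable = 25590.00 Cr − 4×880.00 Cr = 22070.00 Cr
  1781.56 Cr + 22.99% × (22070.00 Cr − 12400.00 Cr) = 1781.56 Cr + 22.99% × 9670.00 Cr = 4004.69 Cr
Health Levy: cap 341340.00 Cr − YTD 324000.00 Cr = 17340.00 Cr subject; 4.1% × 17340.00 Cr = 710.94 Cr
Solidarity Surcharge: 7.98% × 25590.00 Cr = 2042.08 Cr
Total withheld: 4004.69 Cr + 710.94 Cr + 2042.08 Cr = 6757.71 Cr
Net pay: 25590.00 Cr − 6757.71 Cr = 18832.29 Cr

18832.29 Cr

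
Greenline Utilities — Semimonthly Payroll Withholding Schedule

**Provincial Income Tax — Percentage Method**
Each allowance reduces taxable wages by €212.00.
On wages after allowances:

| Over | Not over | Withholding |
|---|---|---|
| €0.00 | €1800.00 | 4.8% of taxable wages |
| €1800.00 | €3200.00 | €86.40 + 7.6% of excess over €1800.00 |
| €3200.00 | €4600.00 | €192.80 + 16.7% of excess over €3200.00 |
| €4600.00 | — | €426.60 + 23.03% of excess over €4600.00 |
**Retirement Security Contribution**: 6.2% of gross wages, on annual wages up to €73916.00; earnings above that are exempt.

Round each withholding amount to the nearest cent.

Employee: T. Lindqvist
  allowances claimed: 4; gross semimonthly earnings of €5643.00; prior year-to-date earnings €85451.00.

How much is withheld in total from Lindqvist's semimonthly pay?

€471.51

Provincial Income Tax: taxable = €5643.00 − 4×€212.00 = €4795.00
  €426.60 + 23.03% × (€4795.00 − €4600.00) = €426.60 + 23.03% × €195.00 = €471.51
Retirement Security Contribution: YTD €85451.00 ≥ cap €73916.00 → €0.00
Total: €471.51 + €0.00 = €471.51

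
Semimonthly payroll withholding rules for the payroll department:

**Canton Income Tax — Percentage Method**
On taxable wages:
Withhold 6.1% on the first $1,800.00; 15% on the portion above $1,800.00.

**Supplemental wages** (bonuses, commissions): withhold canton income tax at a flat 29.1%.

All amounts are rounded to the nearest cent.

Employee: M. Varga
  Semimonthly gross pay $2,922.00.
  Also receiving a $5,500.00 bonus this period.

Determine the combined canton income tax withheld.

$1,878.60

Canton Income Tax: taxable = $2,922.00
  $109.80 + 15% × ($2,922.00 − $1,800.00) = $109.80 + 15% × $1,122.00 = $278.10
Supplemental (29.1% flat on bonus): 29.1% × $5,500.00 = $1,600.50
Total canton income tax: $278.10 + $1,600.50 = $1,878.60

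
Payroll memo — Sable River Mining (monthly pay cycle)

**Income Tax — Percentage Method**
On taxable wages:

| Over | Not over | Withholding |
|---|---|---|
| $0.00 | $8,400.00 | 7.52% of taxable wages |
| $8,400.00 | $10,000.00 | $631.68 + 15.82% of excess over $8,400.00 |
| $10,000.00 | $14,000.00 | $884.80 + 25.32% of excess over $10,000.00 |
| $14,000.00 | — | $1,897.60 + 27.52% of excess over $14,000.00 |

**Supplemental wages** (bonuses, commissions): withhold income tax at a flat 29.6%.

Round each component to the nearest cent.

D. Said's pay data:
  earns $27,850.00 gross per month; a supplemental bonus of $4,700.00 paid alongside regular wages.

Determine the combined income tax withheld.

$7,100.32

Income Tax: taxable = $27,850.00
  $1,897.60 + 27.52% × ($27,850.00 − $14,000.00) = $1,897.60 + 27.52% × $13,850.00 = $5,709.12
Supplemental (29.6% flat on bonus): 29.6% × $4,700.00 = $1,391.20
Total income tax: $5,709.12 + $1,391.20 = $7,100.32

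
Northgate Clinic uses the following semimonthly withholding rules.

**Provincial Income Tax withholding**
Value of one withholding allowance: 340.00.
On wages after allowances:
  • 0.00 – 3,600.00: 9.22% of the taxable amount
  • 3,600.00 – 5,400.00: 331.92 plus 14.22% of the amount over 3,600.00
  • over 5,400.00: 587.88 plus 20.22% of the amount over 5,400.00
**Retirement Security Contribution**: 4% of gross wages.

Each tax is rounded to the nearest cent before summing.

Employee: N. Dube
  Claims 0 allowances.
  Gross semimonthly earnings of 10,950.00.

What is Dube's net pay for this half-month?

Provincial Income Tax: taxable = 10,950.00
  587.88 + 20.22% × (10,950.00 − 5,400.00) = 587.88 + 20.22% × 5,550.00 = 1,710.09
Retirement Security Contribution: 4% × 10,950.00 = 438.00
Total withheld: 1,710.09 + 438.00 = 2,148.09
Net pay: 10,950.00 − 2,148.09 = 8,801.91

8,801.91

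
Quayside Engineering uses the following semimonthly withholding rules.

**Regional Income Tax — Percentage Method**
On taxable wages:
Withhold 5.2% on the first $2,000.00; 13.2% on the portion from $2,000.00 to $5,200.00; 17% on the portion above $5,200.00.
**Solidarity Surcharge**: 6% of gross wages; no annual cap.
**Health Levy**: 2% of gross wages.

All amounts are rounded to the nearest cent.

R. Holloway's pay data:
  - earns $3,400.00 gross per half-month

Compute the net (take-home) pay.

$2,839.20

Regional Income Tax: taxable = $3,400.00
  $104.00 + 13.2% × ($3,400.00 − $2,000.00) = $104.00 + 13.2% × $1,400.00 = $288.80
Solidarity Surcharge: 6% × $3,400.00 = $204.00
Health Levy: 2% × $3,400.00 = $68.00
Total withheld: $288.80 + $204.00 + $68.00 = $560.80
Net pay: $3,400.00 − $560.80 = $2,839.20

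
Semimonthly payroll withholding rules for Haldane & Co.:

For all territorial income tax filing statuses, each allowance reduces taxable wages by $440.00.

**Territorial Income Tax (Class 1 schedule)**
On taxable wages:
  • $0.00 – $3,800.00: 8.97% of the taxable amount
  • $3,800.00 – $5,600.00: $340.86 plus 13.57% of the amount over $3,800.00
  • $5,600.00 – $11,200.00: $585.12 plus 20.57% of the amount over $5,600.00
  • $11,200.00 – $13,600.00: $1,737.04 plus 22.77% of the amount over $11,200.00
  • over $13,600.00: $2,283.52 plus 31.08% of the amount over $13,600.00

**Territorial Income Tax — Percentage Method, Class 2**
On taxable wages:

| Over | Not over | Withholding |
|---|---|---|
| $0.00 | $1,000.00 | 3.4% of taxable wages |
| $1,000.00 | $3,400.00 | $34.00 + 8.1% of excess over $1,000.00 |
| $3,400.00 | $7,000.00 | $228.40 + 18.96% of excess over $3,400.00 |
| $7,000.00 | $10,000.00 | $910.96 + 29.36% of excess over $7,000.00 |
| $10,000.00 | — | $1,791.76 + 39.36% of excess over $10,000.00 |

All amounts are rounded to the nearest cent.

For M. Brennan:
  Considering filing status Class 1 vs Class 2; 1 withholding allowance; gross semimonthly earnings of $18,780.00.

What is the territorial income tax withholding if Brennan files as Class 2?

Territorial Income Tax (Class 2): taxable = $18,780.00 − 1×$440.00 = $18,340.00
  $1,791.76 + 39.36% × ($18,340.00 − $10,000.00) = $1,791.76 + 39.36% × $8,340.00 = $5,074.38

$5,074.38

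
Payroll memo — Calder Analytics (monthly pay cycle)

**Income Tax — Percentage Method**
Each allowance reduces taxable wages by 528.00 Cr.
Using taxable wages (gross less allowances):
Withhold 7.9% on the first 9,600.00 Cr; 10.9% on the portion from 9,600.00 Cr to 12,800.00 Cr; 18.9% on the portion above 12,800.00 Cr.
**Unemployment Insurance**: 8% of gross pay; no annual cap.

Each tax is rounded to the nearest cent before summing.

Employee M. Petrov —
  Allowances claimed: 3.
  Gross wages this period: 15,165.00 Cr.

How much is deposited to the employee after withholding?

12,696.99 Cr

Income Tax: taxable = 15,165.00 Cr − 3×528.00 Cr = 13,581.00 Cr
  1,107.20 Cr + 18.9% × (13,581.00 Cr − 12,800.00 Cr) = 1,107.20 Cr + 18.9% × 781.00 Cr = 1,254.81 Cr
Unemployment Insurance: 8% × 15,165.00 Cr = 1,213.20 Cr
Total withheld: 1,254.81 Cr + 1,213.20 Cr = 2,468.01 Cr
Net pay: 15,165.00 Cr − 2,468.01 Cr = 12,696.99 Cr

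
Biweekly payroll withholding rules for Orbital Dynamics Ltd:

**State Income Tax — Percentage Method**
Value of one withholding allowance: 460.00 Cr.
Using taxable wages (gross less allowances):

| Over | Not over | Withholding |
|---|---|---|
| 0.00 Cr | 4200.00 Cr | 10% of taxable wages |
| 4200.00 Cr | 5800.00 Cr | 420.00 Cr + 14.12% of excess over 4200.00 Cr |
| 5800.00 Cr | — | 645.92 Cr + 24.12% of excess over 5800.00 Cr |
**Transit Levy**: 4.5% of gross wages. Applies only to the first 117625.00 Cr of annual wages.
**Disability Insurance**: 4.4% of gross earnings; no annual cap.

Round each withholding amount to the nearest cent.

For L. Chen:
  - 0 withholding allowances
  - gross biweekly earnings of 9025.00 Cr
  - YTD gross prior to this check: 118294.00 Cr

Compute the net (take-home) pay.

7204.11 Cr

State Income Tax: taxable = 9025.00 Cr
  645.92 Cr + 24.12% × (9025.00 Cr − 5800.00 Cr) = 645.92 Cr + 24.12% × 3225.00 Cr = 1423.79 Cr
Transit Levy: YTD 118294.00 Cr ≥ cap 117625.00 Cr → 0.00 Cr
Disability Insurance: 4.4% × 9025.00 Cr = 397.10 Cr
Total withheld: 1423.79 Cr + 0.00 Cr + 397.10 Cr = 1820.89 Cr
Net pay: 9025.00 Cr − 1820.89 Cr = 7204.11 Cr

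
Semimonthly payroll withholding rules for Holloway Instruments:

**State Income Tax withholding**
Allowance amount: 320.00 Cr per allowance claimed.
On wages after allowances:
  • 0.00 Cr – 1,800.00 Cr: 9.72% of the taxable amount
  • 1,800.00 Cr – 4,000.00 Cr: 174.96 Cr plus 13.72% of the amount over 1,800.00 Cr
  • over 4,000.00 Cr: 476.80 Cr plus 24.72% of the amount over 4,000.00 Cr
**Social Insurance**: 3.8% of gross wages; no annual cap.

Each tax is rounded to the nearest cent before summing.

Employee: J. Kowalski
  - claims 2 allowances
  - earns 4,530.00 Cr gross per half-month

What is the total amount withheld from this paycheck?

633.85 Cr

State Income Tax: taxable = 4,530.00 Cr − 2×320.00 Cr = 3,890.00 Cr
  174.96 Cr + 13.72% × (3,890.00 Cr − 1,800.00 Cr) = 174.96 Cr + 13.72% × 2,090.00 Cr = 461.71 Cr
Social Insurance: 3.8% × 4,530.00 Cr = 172.14 Cr
Total: 461.71 Cr + 172.14 Cr = 633.85 Cr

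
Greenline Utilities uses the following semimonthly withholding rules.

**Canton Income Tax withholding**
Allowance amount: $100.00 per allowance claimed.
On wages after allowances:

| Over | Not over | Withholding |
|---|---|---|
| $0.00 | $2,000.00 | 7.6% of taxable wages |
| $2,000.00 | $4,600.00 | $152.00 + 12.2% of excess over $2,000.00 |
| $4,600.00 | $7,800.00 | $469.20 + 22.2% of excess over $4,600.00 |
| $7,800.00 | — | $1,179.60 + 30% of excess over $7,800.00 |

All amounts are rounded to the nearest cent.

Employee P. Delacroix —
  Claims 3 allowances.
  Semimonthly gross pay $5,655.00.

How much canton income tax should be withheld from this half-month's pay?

$636.81

Canton Income Tax: taxable = $5,655.00 − 3×$100.00 = $5,355.00
  $469.20 + 22.2% × ($5,355.00 − $4,600.00) = $469.20 + 22.2% × $755.00 = $636.81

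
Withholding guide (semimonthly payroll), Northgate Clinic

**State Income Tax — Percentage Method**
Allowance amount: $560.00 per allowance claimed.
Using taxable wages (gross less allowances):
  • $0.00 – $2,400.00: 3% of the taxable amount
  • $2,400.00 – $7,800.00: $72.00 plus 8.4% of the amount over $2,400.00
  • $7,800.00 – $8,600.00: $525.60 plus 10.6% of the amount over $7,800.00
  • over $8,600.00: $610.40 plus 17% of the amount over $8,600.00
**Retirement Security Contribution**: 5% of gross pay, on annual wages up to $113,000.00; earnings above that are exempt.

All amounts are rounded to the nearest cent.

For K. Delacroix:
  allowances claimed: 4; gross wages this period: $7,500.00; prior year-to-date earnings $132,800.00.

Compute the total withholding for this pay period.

State Income Tax: taxable = $7,500.00 − 4×$560.00 = $5,260.00
  $72.00 + 8.4% × ($5,260.00 − $2,400.00) = $72.00 + 8.4% × $2,860.00 = $312.24
Retirement Security Contribution: YTD $132,800.00 ≥ cap $113,000.00 → $0.00
Total: $312.24 + $0.00 = $312.24

$312.24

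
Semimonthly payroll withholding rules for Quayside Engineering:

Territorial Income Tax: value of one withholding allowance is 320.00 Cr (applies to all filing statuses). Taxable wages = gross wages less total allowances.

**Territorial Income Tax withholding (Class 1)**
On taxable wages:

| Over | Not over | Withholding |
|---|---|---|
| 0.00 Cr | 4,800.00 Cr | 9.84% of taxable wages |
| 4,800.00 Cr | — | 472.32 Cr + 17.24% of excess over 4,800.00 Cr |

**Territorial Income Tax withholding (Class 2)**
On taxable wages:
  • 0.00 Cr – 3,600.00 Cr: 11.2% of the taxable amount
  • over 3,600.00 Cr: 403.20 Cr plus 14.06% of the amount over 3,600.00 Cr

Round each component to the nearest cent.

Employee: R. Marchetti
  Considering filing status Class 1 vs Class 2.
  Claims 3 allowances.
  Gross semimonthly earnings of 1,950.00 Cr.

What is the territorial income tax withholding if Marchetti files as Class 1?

Territorial Income Tax (Class 1): taxable = 1,950.00 Cr − 3×320.00 Cr = 990.00 Cr
  9.84% × 990.00 Cr = 97.42 Cr

97.42 Cr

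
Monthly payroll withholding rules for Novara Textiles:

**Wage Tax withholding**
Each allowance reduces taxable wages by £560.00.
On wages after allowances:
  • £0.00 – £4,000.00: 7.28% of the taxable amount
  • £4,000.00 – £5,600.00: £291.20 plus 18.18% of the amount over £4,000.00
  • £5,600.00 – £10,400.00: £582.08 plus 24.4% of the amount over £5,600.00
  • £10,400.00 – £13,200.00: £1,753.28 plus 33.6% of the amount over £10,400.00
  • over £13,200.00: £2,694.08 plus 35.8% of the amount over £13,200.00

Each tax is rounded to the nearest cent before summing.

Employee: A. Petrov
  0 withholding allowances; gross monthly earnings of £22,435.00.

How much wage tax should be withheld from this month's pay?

Wage Tax: taxable = £22,435.00
  £2,694.08 + 35.8% × (£22,435.00 − £13,200.00) = £2,694.08 + 35.8% × £9,235.00 = £6,000.21

£6,000.21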